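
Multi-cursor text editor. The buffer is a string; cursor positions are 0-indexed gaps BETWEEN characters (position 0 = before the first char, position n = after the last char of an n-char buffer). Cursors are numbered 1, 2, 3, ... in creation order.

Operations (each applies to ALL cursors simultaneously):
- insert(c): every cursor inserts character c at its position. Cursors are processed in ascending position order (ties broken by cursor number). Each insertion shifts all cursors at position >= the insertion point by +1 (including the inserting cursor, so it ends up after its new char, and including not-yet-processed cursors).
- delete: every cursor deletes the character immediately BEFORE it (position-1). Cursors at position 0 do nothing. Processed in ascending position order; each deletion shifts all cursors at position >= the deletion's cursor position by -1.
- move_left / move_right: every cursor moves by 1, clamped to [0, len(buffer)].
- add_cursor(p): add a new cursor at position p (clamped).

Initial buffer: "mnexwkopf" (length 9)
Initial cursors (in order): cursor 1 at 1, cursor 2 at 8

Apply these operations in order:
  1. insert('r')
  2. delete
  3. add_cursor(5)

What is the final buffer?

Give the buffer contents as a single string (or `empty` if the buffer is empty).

After op 1 (insert('r')): buffer="mrnexwkoprf" (len 11), cursors c1@2 c2@10, authorship .1.......2.
After op 2 (delete): buffer="mnexwkopf" (len 9), cursors c1@1 c2@8, authorship .........
After op 3 (add_cursor(5)): buffer="mnexwkopf" (len 9), cursors c1@1 c3@5 c2@8, authorship .........

Answer: mnexwkopf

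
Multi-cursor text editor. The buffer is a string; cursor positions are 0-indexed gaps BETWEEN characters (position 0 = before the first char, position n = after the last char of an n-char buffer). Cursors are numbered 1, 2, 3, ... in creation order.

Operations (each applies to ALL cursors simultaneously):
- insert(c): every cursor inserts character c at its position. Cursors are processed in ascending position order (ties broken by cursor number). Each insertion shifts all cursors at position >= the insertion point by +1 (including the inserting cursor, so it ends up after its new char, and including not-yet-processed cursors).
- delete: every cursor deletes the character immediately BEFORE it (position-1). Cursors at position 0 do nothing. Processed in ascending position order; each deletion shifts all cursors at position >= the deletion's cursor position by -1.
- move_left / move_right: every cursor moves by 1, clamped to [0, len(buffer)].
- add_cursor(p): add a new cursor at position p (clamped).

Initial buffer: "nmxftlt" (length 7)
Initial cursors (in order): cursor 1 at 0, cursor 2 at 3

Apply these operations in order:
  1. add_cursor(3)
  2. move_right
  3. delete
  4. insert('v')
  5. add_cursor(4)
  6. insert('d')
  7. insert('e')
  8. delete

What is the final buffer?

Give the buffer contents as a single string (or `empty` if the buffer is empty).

Answer: vdmvvdddtlt

Derivation:
After op 1 (add_cursor(3)): buffer="nmxftlt" (len 7), cursors c1@0 c2@3 c3@3, authorship .......
After op 2 (move_right): buffer="nmxftlt" (len 7), cursors c1@1 c2@4 c3@4, authorship .......
After op 3 (delete): buffer="mtlt" (len 4), cursors c1@0 c2@1 c3@1, authorship ....
After op 4 (insert('v')): buffer="vmvvtlt" (len 7), cursors c1@1 c2@4 c3@4, authorship 1.23...
After op 5 (add_cursor(4)): buffer="vmvvtlt" (len 7), cursors c1@1 c2@4 c3@4 c4@4, authorship 1.23...
After op 6 (insert('d')): buffer="vdmvvdddtlt" (len 11), cursors c1@2 c2@8 c3@8 c4@8, authorship 11.23234...
After op 7 (insert('e')): buffer="vdemvvdddeeetlt" (len 15), cursors c1@3 c2@12 c3@12 c4@12, authorship 111.23234234...
After op 8 (delete): buffer="vdmvvdddtlt" (len 11), cursors c1@2 c2@8 c3@8 c4@8, authorship 11.23234...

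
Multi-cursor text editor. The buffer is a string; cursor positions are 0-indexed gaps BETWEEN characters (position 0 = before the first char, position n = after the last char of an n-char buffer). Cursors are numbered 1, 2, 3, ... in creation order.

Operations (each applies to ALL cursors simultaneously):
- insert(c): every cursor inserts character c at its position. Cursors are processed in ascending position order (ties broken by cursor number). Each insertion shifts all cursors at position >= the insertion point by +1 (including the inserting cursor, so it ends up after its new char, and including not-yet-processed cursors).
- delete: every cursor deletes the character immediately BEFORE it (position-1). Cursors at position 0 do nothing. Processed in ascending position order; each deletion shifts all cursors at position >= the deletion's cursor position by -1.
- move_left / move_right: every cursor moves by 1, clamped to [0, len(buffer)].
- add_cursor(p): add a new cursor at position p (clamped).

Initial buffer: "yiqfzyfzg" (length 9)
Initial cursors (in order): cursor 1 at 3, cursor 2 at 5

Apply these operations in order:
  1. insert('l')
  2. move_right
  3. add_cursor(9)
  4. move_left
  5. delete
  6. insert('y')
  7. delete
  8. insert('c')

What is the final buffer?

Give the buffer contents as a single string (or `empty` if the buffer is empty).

Answer: yiqcfzccfzg

Derivation:
After op 1 (insert('l')): buffer="yiqlfzlyfzg" (len 11), cursors c1@4 c2@7, authorship ...1..2....
After op 2 (move_right): buffer="yiqlfzlyfzg" (len 11), cursors c1@5 c2@8, authorship ...1..2....
After op 3 (add_cursor(9)): buffer="yiqlfzlyfzg" (len 11), cursors c1@5 c2@8 c3@9, authorship ...1..2....
After op 4 (move_left): buffer="yiqlfzlyfzg" (len 11), cursors c1@4 c2@7 c3@8, authorship ...1..2....
After op 5 (delete): buffer="yiqfzfzg" (len 8), cursors c1@3 c2@5 c3@5, authorship ........
After op 6 (insert('y')): buffer="yiqyfzyyfzg" (len 11), cursors c1@4 c2@8 c3@8, authorship ...1..23...
After op 7 (delete): buffer="yiqfzfzg" (len 8), cursors c1@3 c2@5 c3@5, authorship ........
After op 8 (insert('c')): buffer="yiqcfzccfzg" (len 11), cursors c1@4 c2@8 c3@8, authorship ...1..23...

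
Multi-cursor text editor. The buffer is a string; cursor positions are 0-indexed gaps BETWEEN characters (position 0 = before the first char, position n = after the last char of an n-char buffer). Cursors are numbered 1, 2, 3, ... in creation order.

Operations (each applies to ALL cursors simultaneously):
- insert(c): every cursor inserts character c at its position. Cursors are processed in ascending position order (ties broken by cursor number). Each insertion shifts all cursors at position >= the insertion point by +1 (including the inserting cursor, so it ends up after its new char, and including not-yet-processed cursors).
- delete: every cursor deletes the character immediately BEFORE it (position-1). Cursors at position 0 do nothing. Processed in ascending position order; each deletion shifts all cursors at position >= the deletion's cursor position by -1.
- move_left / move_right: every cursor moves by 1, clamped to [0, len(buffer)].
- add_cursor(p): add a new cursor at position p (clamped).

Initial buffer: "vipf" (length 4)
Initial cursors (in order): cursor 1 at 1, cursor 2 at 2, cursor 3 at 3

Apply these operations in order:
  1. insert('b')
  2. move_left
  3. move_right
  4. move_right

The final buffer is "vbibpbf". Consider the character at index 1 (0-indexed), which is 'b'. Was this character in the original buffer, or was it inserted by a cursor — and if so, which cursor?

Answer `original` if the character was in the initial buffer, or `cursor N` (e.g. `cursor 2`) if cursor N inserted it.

Answer: cursor 1

Derivation:
After op 1 (insert('b')): buffer="vbibpbf" (len 7), cursors c1@2 c2@4 c3@6, authorship .1.2.3.
After op 2 (move_left): buffer="vbibpbf" (len 7), cursors c1@1 c2@3 c3@5, authorship .1.2.3.
After op 3 (move_right): buffer="vbibpbf" (len 7), cursors c1@2 c2@4 c3@6, authorship .1.2.3.
After op 4 (move_right): buffer="vbibpbf" (len 7), cursors c1@3 c2@5 c3@7, authorship .1.2.3.
Authorship (.=original, N=cursor N): . 1 . 2 . 3 .
Index 1: author = 1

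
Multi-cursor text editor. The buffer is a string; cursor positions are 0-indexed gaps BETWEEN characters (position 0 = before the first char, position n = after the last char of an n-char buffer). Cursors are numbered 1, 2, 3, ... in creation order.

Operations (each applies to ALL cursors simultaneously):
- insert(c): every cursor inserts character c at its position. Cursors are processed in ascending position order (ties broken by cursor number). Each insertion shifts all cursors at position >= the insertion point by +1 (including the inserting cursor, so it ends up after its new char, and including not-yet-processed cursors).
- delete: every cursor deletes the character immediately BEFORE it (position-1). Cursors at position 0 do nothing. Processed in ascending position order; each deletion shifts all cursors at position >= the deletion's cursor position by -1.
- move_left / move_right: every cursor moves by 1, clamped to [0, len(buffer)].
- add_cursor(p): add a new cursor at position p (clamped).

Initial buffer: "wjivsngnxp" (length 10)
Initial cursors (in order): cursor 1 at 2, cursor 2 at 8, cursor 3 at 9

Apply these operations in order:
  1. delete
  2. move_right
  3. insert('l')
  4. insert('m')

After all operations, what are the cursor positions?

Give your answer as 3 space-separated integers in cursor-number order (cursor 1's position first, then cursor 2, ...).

Answer: 4 13 13

Derivation:
After op 1 (delete): buffer="wivsngp" (len 7), cursors c1@1 c2@6 c3@6, authorship .......
After op 2 (move_right): buffer="wivsngp" (len 7), cursors c1@2 c2@7 c3@7, authorship .......
After op 3 (insert('l')): buffer="wilvsngpll" (len 10), cursors c1@3 c2@10 c3@10, authorship ..1.....23
After op 4 (insert('m')): buffer="wilmvsngpllmm" (len 13), cursors c1@4 c2@13 c3@13, authorship ..11.....2323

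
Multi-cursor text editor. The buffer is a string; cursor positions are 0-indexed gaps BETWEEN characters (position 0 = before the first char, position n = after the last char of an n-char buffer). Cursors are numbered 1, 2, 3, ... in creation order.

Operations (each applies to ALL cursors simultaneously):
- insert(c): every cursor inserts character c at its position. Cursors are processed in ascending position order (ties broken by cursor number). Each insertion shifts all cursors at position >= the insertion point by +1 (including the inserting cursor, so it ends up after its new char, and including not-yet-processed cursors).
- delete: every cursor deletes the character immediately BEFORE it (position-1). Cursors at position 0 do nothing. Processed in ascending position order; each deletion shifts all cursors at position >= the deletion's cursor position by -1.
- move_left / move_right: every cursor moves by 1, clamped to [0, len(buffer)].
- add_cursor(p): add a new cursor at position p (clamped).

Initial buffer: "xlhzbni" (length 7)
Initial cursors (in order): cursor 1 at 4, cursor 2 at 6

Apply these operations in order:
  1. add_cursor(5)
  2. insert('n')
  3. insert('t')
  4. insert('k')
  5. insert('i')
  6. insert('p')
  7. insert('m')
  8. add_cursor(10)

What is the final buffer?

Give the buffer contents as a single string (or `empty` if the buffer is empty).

Answer: xlhzntkipmbntkipmnntkipmi

Derivation:
After op 1 (add_cursor(5)): buffer="xlhzbni" (len 7), cursors c1@4 c3@5 c2@6, authorship .......
After op 2 (insert('n')): buffer="xlhznbnnni" (len 10), cursors c1@5 c3@7 c2@9, authorship ....1.3.2.
After op 3 (insert('t')): buffer="xlhzntbntnnti" (len 13), cursors c1@6 c3@9 c2@12, authorship ....11.33.22.
After op 4 (insert('k')): buffer="xlhzntkbntknntki" (len 16), cursors c1@7 c3@11 c2@15, authorship ....111.333.222.
After op 5 (insert('i')): buffer="xlhzntkibntkinntkii" (len 19), cursors c1@8 c3@13 c2@18, authorship ....1111.3333.2222.
After op 6 (insert('p')): buffer="xlhzntkipbntkipnntkipi" (len 22), cursors c1@9 c3@15 c2@21, authorship ....11111.33333.22222.
After op 7 (insert('m')): buffer="xlhzntkipmbntkipmnntkipmi" (len 25), cursors c1@10 c3@17 c2@24, authorship ....111111.333333.222222.
After op 8 (add_cursor(10)): buffer="xlhzntkipmbntkipmnntkipmi" (len 25), cursors c1@10 c4@10 c3@17 c2@24, authorship ....111111.333333.222222.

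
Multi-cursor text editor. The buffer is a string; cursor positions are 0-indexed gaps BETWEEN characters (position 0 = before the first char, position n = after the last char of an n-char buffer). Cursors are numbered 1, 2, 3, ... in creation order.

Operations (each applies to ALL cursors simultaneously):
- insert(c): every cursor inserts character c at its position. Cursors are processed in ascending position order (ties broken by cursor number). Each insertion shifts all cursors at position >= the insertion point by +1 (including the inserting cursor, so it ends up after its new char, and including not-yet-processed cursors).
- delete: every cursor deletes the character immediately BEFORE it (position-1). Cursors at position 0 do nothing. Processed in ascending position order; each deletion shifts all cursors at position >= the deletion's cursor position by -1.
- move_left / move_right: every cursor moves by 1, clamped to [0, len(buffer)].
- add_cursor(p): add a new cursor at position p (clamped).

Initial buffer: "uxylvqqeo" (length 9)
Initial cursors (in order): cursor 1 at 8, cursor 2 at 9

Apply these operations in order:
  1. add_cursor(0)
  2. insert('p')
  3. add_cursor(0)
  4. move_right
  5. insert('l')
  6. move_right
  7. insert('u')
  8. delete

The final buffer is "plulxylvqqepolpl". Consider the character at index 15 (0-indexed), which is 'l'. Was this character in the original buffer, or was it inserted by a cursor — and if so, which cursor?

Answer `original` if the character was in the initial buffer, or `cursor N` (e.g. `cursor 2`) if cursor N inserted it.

After op 1 (add_cursor(0)): buffer="uxylvqqeo" (len 9), cursors c3@0 c1@8 c2@9, authorship .........
After op 2 (insert('p')): buffer="puxylvqqepop" (len 12), cursors c3@1 c1@10 c2@12, authorship 3........1.2
After op 3 (add_cursor(0)): buffer="puxylvqqepop" (len 12), cursors c4@0 c3@1 c1@10 c2@12, authorship 3........1.2
After op 4 (move_right): buffer="puxylvqqepop" (len 12), cursors c4@1 c3@2 c1@11 c2@12, authorship 3........1.2
After op 5 (insert('l')): buffer="plulxylvqqepolpl" (len 16), cursors c4@2 c3@4 c1@14 c2@16, authorship 34.3.......1.122
After op 6 (move_right): buffer="plulxylvqqepolpl" (len 16), cursors c4@3 c3@5 c1@15 c2@16, authorship 34.3.......1.122
After op 7 (insert('u')): buffer="pluulxuylvqqepolpulu" (len 20), cursors c4@4 c3@7 c1@18 c2@20, authorship 34.43.3......1.12122
After op 8 (delete): buffer="plulxylvqqepolpl" (len 16), cursors c4@3 c3@5 c1@15 c2@16, authorship 34.3.......1.122
Authorship (.=original, N=cursor N): 3 4 . 3 . . . . . . . 1 . 1 2 2
Index 15: author = 2

Answer: cursor 2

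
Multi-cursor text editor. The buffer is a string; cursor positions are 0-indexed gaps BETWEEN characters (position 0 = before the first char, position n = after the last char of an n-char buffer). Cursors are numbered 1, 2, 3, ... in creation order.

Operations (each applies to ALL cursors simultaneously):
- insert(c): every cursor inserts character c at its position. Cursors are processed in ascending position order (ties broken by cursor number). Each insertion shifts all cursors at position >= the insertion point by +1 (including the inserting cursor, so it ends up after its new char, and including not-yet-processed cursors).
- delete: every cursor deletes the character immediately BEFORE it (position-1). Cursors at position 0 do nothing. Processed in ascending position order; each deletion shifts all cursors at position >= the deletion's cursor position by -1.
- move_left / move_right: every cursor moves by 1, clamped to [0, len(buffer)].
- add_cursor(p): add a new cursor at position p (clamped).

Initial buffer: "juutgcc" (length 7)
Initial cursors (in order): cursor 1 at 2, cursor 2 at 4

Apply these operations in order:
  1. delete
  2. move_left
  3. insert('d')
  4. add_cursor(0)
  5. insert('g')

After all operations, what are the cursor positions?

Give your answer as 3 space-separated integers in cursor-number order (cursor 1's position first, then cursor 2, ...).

After op 1 (delete): buffer="jugcc" (len 5), cursors c1@1 c2@2, authorship .....
After op 2 (move_left): buffer="jugcc" (len 5), cursors c1@0 c2@1, authorship .....
After op 3 (insert('d')): buffer="djdugcc" (len 7), cursors c1@1 c2@3, authorship 1.2....
After op 4 (add_cursor(0)): buffer="djdugcc" (len 7), cursors c3@0 c1@1 c2@3, authorship 1.2....
After op 5 (insert('g')): buffer="gdgjdgugcc" (len 10), cursors c3@1 c1@3 c2@6, authorship 311.22....

Answer: 3 6 1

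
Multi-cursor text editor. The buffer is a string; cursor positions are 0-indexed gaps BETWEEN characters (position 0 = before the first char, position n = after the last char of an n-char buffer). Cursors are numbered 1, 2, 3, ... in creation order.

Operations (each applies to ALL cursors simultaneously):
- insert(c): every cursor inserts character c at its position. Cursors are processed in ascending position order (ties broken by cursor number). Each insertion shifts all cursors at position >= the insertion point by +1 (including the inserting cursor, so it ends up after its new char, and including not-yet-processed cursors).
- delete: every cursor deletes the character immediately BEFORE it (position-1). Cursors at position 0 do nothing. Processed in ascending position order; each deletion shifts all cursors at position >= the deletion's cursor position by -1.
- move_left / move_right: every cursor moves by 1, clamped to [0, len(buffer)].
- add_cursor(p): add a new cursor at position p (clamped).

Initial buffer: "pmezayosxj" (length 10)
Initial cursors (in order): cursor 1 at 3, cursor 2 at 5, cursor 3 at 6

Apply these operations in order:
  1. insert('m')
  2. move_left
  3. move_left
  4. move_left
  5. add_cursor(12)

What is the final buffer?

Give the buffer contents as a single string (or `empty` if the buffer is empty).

After op 1 (insert('m')): buffer="pmemzamymosxj" (len 13), cursors c1@4 c2@7 c3@9, authorship ...1..2.3....
After op 2 (move_left): buffer="pmemzamymosxj" (len 13), cursors c1@3 c2@6 c3@8, authorship ...1..2.3....
After op 3 (move_left): buffer="pmemzamymosxj" (len 13), cursors c1@2 c2@5 c3@7, authorship ...1..2.3....
After op 4 (move_left): buffer="pmemzamymosxj" (len 13), cursors c1@1 c2@4 c3@6, authorship ...1..2.3....
After op 5 (add_cursor(12)): buffer="pmemzamymosxj" (len 13), cursors c1@1 c2@4 c3@6 c4@12, authorship ...1..2.3....

Answer: pmemzamymosxj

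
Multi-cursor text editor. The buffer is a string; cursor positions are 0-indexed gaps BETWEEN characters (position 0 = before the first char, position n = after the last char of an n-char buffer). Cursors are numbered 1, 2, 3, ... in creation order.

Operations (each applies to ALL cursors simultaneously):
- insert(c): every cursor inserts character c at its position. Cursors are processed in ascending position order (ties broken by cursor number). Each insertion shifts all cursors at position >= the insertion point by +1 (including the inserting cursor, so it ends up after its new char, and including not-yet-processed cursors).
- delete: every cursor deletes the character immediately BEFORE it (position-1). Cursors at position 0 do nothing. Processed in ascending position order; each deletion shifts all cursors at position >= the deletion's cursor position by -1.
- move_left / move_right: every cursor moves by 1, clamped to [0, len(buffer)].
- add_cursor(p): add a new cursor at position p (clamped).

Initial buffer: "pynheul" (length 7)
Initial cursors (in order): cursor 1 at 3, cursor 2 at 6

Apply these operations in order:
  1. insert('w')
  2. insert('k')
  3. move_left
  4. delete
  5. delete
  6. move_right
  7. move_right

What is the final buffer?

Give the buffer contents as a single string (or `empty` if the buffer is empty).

Answer: pykhekl

Derivation:
After op 1 (insert('w')): buffer="pynwheuwl" (len 9), cursors c1@4 c2@8, authorship ...1...2.
After op 2 (insert('k')): buffer="pynwkheuwkl" (len 11), cursors c1@5 c2@10, authorship ...11...22.
After op 3 (move_left): buffer="pynwkheuwkl" (len 11), cursors c1@4 c2@9, authorship ...11...22.
After op 4 (delete): buffer="pynkheukl" (len 9), cursors c1@3 c2@7, authorship ...1...2.
After op 5 (delete): buffer="pykhekl" (len 7), cursors c1@2 c2@5, authorship ..1..2.
After op 6 (move_right): buffer="pykhekl" (len 7), cursors c1@3 c2@6, authorship ..1..2.
After op 7 (move_right): buffer="pykhekl" (len 7), cursors c1@4 c2@7, authorship ..1..2.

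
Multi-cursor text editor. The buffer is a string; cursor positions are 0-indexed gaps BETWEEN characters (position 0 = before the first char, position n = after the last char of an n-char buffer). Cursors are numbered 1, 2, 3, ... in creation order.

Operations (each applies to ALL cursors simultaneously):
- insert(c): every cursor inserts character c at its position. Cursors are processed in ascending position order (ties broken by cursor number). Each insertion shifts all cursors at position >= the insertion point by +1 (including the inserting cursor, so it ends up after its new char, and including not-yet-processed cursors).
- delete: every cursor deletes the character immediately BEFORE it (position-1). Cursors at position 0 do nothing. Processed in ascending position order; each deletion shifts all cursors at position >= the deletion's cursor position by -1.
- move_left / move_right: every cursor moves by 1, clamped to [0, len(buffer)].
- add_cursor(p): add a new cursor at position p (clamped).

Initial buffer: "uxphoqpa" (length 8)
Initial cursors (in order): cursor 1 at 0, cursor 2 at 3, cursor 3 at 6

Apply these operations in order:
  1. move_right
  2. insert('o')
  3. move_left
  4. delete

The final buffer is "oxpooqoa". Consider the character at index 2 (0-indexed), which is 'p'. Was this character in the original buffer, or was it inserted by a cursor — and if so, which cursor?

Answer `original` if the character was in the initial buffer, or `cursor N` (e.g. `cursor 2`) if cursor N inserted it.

Answer: original

Derivation:
After op 1 (move_right): buffer="uxphoqpa" (len 8), cursors c1@1 c2@4 c3@7, authorship ........
After op 2 (insert('o')): buffer="uoxphooqpoa" (len 11), cursors c1@2 c2@6 c3@10, authorship .1...2...3.
After op 3 (move_left): buffer="uoxphooqpoa" (len 11), cursors c1@1 c2@5 c3@9, authorship .1...2...3.
After op 4 (delete): buffer="oxpooqoa" (len 8), cursors c1@0 c2@3 c3@6, authorship 1..2..3.
Authorship (.=original, N=cursor N): 1 . . 2 . . 3 .
Index 2: author = original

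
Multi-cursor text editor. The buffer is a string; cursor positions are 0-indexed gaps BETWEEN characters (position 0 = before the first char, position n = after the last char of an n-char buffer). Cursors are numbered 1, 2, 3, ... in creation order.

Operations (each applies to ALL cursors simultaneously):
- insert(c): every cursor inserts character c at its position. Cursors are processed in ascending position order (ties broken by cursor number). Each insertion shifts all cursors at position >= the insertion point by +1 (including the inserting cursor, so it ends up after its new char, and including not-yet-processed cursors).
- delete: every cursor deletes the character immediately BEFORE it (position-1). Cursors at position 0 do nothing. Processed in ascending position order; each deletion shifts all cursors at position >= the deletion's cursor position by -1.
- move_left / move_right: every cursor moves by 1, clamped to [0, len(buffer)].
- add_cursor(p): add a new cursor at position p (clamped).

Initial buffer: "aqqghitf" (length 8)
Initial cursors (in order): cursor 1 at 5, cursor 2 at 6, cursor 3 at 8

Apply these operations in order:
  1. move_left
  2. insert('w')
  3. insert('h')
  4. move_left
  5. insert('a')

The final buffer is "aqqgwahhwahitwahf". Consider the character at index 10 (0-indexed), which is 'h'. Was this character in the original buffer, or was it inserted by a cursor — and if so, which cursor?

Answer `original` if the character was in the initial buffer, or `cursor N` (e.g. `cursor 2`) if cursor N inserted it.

Answer: cursor 2

Derivation:
After op 1 (move_left): buffer="aqqghitf" (len 8), cursors c1@4 c2@5 c3@7, authorship ........
After op 2 (insert('w')): buffer="aqqgwhwitwf" (len 11), cursors c1@5 c2@7 c3@10, authorship ....1.2..3.
After op 3 (insert('h')): buffer="aqqgwhhwhitwhf" (len 14), cursors c1@6 c2@9 c3@13, authorship ....11.22..33.
After op 4 (move_left): buffer="aqqgwhhwhitwhf" (len 14), cursors c1@5 c2@8 c3@12, authorship ....11.22..33.
After op 5 (insert('a')): buffer="aqqgwahhwahitwahf" (len 17), cursors c1@6 c2@10 c3@15, authorship ....111.222..333.
Authorship (.=original, N=cursor N): . . . . 1 1 1 . 2 2 2 . . 3 3 3 .
Index 10: author = 2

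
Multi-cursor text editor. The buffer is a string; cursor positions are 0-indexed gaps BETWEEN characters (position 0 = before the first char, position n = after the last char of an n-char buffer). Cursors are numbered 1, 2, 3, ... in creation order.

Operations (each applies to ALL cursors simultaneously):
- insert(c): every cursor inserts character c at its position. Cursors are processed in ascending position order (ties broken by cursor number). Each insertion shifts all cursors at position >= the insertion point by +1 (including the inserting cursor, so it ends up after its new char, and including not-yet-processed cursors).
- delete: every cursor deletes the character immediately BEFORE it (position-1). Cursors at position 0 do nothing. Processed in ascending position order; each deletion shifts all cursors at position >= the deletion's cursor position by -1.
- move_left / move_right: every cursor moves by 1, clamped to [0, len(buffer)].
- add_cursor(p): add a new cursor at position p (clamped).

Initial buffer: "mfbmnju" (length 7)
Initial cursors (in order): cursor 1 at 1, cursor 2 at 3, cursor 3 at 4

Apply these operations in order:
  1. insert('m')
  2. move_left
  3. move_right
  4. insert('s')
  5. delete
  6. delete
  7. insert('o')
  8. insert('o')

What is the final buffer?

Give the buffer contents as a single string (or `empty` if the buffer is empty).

After op 1 (insert('m')): buffer="mmfbmmmnju" (len 10), cursors c1@2 c2@5 c3@7, authorship .1..2.3...
After op 2 (move_left): buffer="mmfbmmmnju" (len 10), cursors c1@1 c2@4 c3@6, authorship .1..2.3...
After op 3 (move_right): buffer="mmfbmmmnju" (len 10), cursors c1@2 c2@5 c3@7, authorship .1..2.3...
After op 4 (insert('s')): buffer="mmsfbmsmmsnju" (len 13), cursors c1@3 c2@7 c3@10, authorship .11..22.33...
After op 5 (delete): buffer="mmfbmmmnju" (len 10), cursors c1@2 c2@5 c3@7, authorship .1..2.3...
After op 6 (delete): buffer="mfbmnju" (len 7), cursors c1@1 c2@3 c3@4, authorship .......
After op 7 (insert('o')): buffer="mofbomonju" (len 10), cursors c1@2 c2@5 c3@7, authorship .1..2.3...
After op 8 (insert('o')): buffer="moofboomoonju" (len 13), cursors c1@3 c2@7 c3@10, authorship .11..22.33...

Answer: moofboomoonju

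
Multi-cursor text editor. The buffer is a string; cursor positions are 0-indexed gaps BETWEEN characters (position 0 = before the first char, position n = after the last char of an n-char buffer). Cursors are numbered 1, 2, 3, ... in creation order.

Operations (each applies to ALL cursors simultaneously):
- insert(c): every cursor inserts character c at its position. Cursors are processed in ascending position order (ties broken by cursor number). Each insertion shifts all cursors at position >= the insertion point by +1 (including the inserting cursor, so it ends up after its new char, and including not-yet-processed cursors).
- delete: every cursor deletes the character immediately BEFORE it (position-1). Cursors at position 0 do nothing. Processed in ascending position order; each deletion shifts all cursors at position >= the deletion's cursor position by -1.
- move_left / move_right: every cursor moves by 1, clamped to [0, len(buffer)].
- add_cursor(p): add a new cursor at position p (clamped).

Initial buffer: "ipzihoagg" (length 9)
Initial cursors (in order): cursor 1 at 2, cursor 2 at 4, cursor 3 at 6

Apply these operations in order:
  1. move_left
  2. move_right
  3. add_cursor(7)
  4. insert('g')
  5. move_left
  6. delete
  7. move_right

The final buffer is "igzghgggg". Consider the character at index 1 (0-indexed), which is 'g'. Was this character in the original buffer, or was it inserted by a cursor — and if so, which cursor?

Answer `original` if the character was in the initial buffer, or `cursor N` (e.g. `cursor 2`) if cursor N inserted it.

Answer: cursor 1

Derivation:
After op 1 (move_left): buffer="ipzihoagg" (len 9), cursors c1@1 c2@3 c3@5, authorship .........
After op 2 (move_right): buffer="ipzihoagg" (len 9), cursors c1@2 c2@4 c3@6, authorship .........
After op 3 (add_cursor(7)): buffer="ipzihoagg" (len 9), cursors c1@2 c2@4 c3@6 c4@7, authorship .........
After op 4 (insert('g')): buffer="ipgzighogaggg" (len 13), cursors c1@3 c2@6 c3@9 c4@11, authorship ..1..2..3.4..
After op 5 (move_left): buffer="ipgzighogaggg" (len 13), cursors c1@2 c2@5 c3@8 c4@10, authorship ..1..2..3.4..
After op 6 (delete): buffer="igzghgggg" (len 9), cursors c1@1 c2@3 c3@5 c4@6, authorship .1.2.34..
After op 7 (move_right): buffer="igzghgggg" (len 9), cursors c1@2 c2@4 c3@6 c4@7, authorship .1.2.34..
Authorship (.=original, N=cursor N): . 1 . 2 . 3 4 . .
Index 1: author = 1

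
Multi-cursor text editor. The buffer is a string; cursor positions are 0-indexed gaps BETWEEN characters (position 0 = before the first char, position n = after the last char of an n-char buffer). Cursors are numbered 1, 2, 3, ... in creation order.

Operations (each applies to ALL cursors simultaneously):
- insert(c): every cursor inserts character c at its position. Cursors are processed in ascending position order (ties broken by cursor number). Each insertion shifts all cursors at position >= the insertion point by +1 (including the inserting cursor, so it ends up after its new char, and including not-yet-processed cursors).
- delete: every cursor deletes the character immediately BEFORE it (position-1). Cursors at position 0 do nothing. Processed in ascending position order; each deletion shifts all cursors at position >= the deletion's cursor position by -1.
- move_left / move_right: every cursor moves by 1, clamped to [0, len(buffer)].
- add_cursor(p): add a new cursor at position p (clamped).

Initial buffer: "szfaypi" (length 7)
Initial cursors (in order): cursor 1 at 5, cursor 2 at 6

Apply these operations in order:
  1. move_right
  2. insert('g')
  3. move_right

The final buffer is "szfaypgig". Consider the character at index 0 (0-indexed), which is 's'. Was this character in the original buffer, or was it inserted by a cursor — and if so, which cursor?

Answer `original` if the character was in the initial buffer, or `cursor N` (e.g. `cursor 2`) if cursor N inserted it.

After op 1 (move_right): buffer="szfaypi" (len 7), cursors c1@6 c2@7, authorship .......
After op 2 (insert('g')): buffer="szfaypgig" (len 9), cursors c1@7 c2@9, authorship ......1.2
After op 3 (move_right): buffer="szfaypgig" (len 9), cursors c1@8 c2@9, authorship ......1.2
Authorship (.=original, N=cursor N): . . . . . . 1 . 2
Index 0: author = original

Answer: original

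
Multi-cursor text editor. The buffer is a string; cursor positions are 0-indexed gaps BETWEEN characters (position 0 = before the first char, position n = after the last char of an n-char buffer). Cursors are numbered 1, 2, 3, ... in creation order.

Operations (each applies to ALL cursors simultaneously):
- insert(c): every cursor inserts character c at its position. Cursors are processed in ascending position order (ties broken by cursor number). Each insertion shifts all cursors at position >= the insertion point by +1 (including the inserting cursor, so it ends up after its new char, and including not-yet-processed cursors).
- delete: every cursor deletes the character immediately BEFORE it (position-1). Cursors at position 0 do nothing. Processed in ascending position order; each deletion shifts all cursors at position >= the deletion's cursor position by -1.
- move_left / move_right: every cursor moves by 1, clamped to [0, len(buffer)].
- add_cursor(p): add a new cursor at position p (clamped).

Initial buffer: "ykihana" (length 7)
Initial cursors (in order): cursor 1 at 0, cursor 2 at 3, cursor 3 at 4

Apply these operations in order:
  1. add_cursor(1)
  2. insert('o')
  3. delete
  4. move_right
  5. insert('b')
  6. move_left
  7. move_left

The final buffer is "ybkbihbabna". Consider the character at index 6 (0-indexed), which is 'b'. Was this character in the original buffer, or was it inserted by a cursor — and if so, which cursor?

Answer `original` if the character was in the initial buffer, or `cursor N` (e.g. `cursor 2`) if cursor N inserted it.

Answer: cursor 2

Derivation:
After op 1 (add_cursor(1)): buffer="ykihana" (len 7), cursors c1@0 c4@1 c2@3 c3@4, authorship .......
After op 2 (insert('o')): buffer="oyokiohoana" (len 11), cursors c1@1 c4@3 c2@6 c3@8, authorship 1.4..2.3...
After op 3 (delete): buffer="ykihana" (len 7), cursors c1@0 c4@1 c2@3 c3@4, authorship .......
After op 4 (move_right): buffer="ykihana" (len 7), cursors c1@1 c4@2 c2@4 c3@5, authorship .......
After op 5 (insert('b')): buffer="ybkbihbabna" (len 11), cursors c1@2 c4@4 c2@7 c3@9, authorship .1.4..2.3..
After op 6 (move_left): buffer="ybkbihbabna" (len 11), cursors c1@1 c4@3 c2@6 c3@8, authorship .1.4..2.3..
After op 7 (move_left): buffer="ybkbihbabna" (len 11), cursors c1@0 c4@2 c2@5 c3@7, authorship .1.4..2.3..
Authorship (.=original, N=cursor N): . 1 . 4 . . 2 . 3 . .
Index 6: author = 2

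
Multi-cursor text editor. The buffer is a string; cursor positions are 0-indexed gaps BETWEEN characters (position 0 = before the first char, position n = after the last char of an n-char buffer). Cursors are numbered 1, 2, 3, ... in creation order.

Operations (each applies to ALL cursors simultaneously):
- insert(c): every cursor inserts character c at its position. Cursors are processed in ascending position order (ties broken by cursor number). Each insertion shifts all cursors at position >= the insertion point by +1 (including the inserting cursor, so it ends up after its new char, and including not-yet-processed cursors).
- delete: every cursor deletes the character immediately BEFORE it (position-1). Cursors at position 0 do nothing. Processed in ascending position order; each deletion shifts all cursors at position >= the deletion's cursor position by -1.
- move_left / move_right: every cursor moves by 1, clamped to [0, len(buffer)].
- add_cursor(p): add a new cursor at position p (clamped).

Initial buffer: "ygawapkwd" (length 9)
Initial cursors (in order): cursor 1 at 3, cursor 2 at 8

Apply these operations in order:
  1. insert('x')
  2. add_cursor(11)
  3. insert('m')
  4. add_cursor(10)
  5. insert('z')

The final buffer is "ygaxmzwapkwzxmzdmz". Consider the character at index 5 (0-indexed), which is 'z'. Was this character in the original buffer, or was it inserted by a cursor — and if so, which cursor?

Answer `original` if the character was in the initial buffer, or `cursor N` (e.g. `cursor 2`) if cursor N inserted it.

After op 1 (insert('x')): buffer="ygaxwapkwxd" (len 11), cursors c1@4 c2@10, authorship ...1.....2.
After op 2 (add_cursor(11)): buffer="ygaxwapkwxd" (len 11), cursors c1@4 c2@10 c3@11, authorship ...1.....2.
After op 3 (insert('m')): buffer="ygaxmwapkwxmdm" (len 14), cursors c1@5 c2@12 c3@14, authorship ...11.....22.3
After op 4 (add_cursor(10)): buffer="ygaxmwapkwxmdm" (len 14), cursors c1@5 c4@10 c2@12 c3@14, authorship ...11.....22.3
After op 5 (insert('z')): buffer="ygaxmzwapkwzxmzdmz" (len 18), cursors c1@6 c4@12 c2@15 c3@18, authorship ...111.....4222.33
Authorship (.=original, N=cursor N): . . . 1 1 1 . . . . . 4 2 2 2 . 3 3
Index 5: author = 1

Answer: cursor 1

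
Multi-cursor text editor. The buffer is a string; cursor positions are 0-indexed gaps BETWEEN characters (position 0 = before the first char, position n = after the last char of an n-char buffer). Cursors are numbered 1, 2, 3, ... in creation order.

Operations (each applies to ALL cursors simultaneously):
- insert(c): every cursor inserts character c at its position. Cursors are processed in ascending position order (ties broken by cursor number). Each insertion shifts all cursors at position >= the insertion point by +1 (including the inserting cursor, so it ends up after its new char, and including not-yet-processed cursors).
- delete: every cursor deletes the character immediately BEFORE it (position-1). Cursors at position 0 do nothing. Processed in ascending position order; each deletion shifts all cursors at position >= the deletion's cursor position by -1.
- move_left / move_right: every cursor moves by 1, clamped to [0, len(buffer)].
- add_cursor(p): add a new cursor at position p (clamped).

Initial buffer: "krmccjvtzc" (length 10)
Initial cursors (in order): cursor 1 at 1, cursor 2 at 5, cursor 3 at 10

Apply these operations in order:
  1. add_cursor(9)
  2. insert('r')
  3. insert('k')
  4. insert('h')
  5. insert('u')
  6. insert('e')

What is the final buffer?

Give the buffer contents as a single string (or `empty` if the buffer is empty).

Answer: krkhuermccrkhuejvtzrkhuecrkhue

Derivation:
After op 1 (add_cursor(9)): buffer="krmccjvtzc" (len 10), cursors c1@1 c2@5 c4@9 c3@10, authorship ..........
After op 2 (insert('r')): buffer="krrmccrjvtzrcr" (len 14), cursors c1@2 c2@7 c4@12 c3@14, authorship .1....2....4.3
After op 3 (insert('k')): buffer="krkrmccrkjvtzrkcrk" (len 18), cursors c1@3 c2@9 c4@15 c3@18, authorship .11....22....44.33
After op 4 (insert('h')): buffer="krkhrmccrkhjvtzrkhcrkh" (len 22), cursors c1@4 c2@11 c4@18 c3@22, authorship .111....222....444.333
After op 5 (insert('u')): buffer="krkhurmccrkhujvtzrkhucrkhu" (len 26), cursors c1@5 c2@13 c4@21 c3@26, authorship .1111....2222....4444.3333
After op 6 (insert('e')): buffer="krkhuermccrkhuejvtzrkhuecrkhue" (len 30), cursors c1@6 c2@15 c4@24 c3@30, authorship .11111....22222....44444.33333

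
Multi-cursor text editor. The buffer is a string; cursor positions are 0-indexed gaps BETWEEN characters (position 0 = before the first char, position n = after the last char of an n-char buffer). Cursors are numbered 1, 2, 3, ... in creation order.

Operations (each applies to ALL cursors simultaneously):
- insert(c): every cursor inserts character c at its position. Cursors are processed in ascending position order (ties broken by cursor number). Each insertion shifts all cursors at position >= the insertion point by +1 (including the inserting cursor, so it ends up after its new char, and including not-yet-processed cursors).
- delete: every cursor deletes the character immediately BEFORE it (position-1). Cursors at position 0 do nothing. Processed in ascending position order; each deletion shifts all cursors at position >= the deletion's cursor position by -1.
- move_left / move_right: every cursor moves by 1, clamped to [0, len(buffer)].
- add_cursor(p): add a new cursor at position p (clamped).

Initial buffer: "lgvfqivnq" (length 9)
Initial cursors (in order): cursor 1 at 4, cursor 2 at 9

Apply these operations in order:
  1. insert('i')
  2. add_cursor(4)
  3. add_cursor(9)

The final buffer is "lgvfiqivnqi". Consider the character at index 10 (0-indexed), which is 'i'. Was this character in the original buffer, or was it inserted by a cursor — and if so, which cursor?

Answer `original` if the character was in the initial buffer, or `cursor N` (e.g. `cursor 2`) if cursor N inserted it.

After op 1 (insert('i')): buffer="lgvfiqivnqi" (len 11), cursors c1@5 c2@11, authorship ....1.....2
After op 2 (add_cursor(4)): buffer="lgvfiqivnqi" (len 11), cursors c3@4 c1@5 c2@11, authorship ....1.....2
After op 3 (add_cursor(9)): buffer="lgvfiqivnqi" (len 11), cursors c3@4 c1@5 c4@9 c2@11, authorship ....1.....2
Authorship (.=original, N=cursor N): . . . . 1 . . . . . 2
Index 10: author = 2

Answer: cursor 2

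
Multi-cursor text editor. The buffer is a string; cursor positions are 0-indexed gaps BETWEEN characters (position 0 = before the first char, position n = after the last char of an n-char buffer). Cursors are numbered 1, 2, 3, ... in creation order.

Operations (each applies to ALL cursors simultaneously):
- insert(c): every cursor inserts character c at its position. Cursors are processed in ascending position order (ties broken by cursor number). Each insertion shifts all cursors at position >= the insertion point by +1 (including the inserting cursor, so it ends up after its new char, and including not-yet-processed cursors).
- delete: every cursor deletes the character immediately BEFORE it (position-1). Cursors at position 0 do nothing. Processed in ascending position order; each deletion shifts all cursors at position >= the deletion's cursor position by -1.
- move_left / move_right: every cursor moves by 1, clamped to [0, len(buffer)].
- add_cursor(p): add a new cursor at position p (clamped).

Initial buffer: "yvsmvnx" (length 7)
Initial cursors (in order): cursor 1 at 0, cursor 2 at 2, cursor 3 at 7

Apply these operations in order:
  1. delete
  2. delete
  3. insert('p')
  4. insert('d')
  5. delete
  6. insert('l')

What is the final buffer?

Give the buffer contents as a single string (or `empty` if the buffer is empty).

After op 1 (delete): buffer="ysmvn" (len 5), cursors c1@0 c2@1 c3@5, authorship .....
After op 2 (delete): buffer="smv" (len 3), cursors c1@0 c2@0 c3@3, authorship ...
After op 3 (insert('p')): buffer="ppsmvp" (len 6), cursors c1@2 c2@2 c3@6, authorship 12...3
After op 4 (insert('d')): buffer="ppddsmvpd" (len 9), cursors c1@4 c2@4 c3@9, authorship 1212...33
After op 5 (delete): buffer="ppsmvp" (len 6), cursors c1@2 c2@2 c3@6, authorship 12...3
After op 6 (insert('l')): buffer="ppllsmvpl" (len 9), cursors c1@4 c2@4 c3@9, authorship 1212...33

Answer: ppllsmvpl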